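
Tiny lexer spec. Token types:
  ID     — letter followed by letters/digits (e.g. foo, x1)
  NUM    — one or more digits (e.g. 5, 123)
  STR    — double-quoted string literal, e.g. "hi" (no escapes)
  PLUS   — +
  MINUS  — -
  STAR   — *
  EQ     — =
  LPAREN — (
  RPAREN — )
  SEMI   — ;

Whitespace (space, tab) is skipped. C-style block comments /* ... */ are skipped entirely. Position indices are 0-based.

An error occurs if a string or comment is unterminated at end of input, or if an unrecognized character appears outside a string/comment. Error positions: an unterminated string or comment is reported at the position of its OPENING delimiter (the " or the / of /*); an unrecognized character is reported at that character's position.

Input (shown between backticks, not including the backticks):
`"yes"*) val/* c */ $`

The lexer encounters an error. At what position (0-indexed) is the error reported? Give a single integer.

Answer: 19

Derivation:
pos=0: enter STRING mode
pos=0: emit STR "yes" (now at pos=5)
pos=5: emit STAR '*'
pos=6: emit RPAREN ')'
pos=8: emit ID 'val' (now at pos=11)
pos=11: enter COMMENT mode (saw '/*')
exit COMMENT mode (now at pos=18)
pos=19: ERROR — unrecognized char '$'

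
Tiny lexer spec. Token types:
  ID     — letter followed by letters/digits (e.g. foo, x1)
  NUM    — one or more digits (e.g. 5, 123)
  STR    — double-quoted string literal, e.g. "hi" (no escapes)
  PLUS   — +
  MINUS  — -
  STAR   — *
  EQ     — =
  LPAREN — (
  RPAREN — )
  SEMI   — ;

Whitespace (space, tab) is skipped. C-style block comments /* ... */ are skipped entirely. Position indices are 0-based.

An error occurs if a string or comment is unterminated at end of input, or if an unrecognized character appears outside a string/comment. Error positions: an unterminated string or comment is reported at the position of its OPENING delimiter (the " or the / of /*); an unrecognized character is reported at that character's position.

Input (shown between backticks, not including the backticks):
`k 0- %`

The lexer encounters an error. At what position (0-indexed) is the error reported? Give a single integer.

pos=0: emit ID 'k' (now at pos=1)
pos=2: emit NUM '0' (now at pos=3)
pos=3: emit MINUS '-'
pos=5: ERROR — unrecognized char '%'

Answer: 5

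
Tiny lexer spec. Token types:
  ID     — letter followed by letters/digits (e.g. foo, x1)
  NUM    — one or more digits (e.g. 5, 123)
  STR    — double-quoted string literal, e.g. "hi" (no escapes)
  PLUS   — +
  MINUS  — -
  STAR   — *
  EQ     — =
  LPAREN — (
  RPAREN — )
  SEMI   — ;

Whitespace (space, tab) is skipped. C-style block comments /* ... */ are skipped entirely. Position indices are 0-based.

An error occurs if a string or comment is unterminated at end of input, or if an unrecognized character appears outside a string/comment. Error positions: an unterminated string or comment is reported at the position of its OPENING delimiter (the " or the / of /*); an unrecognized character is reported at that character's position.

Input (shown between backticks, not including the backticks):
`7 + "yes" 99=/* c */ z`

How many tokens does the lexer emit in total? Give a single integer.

pos=0: emit NUM '7' (now at pos=1)
pos=2: emit PLUS '+'
pos=4: enter STRING mode
pos=4: emit STR "yes" (now at pos=9)
pos=10: emit NUM '99' (now at pos=12)
pos=12: emit EQ '='
pos=13: enter COMMENT mode (saw '/*')
exit COMMENT mode (now at pos=20)
pos=21: emit ID 'z' (now at pos=22)
DONE. 6 tokens: [NUM, PLUS, STR, NUM, EQ, ID]

Answer: 6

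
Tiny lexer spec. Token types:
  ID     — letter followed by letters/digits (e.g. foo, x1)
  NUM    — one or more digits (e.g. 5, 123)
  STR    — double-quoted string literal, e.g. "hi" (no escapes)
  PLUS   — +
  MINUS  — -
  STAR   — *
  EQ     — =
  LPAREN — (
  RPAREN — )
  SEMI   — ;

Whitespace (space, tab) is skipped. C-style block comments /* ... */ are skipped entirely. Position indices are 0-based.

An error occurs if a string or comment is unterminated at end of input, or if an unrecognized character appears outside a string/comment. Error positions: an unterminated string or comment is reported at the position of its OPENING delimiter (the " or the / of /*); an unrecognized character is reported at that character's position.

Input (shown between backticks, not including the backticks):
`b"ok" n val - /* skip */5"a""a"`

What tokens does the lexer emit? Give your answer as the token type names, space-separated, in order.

Answer: ID STR ID ID MINUS NUM STR STR

Derivation:
pos=0: emit ID 'b' (now at pos=1)
pos=1: enter STRING mode
pos=1: emit STR "ok" (now at pos=5)
pos=6: emit ID 'n' (now at pos=7)
pos=8: emit ID 'val' (now at pos=11)
pos=12: emit MINUS '-'
pos=14: enter COMMENT mode (saw '/*')
exit COMMENT mode (now at pos=24)
pos=24: emit NUM '5' (now at pos=25)
pos=25: enter STRING mode
pos=25: emit STR "a" (now at pos=28)
pos=28: enter STRING mode
pos=28: emit STR "a" (now at pos=31)
DONE. 8 tokens: [ID, STR, ID, ID, MINUS, NUM, STR, STR]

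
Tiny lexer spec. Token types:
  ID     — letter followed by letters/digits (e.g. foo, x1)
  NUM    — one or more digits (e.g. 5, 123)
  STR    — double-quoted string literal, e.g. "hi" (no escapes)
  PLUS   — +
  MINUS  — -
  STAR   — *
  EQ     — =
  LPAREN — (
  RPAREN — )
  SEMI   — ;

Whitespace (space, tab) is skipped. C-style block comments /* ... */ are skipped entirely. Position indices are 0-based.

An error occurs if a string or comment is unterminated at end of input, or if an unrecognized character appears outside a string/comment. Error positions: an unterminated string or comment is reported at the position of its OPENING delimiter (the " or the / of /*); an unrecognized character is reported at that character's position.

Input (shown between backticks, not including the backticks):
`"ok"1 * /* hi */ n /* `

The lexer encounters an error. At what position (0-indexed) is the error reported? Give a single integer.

pos=0: enter STRING mode
pos=0: emit STR "ok" (now at pos=4)
pos=4: emit NUM '1' (now at pos=5)
pos=6: emit STAR '*'
pos=8: enter COMMENT mode (saw '/*')
exit COMMENT mode (now at pos=16)
pos=17: emit ID 'n' (now at pos=18)
pos=19: enter COMMENT mode (saw '/*')
pos=19: ERROR — unterminated comment (reached EOF)

Answer: 19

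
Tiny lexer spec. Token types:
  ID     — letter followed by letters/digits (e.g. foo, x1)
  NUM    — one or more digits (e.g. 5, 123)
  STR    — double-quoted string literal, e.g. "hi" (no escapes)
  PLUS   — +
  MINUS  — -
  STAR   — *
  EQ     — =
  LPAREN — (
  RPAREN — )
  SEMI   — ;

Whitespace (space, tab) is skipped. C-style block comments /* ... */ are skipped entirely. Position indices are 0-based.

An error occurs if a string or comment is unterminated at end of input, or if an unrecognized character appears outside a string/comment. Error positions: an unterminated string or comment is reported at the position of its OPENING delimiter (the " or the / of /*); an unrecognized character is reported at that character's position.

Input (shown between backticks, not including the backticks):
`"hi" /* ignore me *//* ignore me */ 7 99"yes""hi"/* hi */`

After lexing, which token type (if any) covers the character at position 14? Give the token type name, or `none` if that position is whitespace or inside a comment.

pos=0: enter STRING mode
pos=0: emit STR "hi" (now at pos=4)
pos=5: enter COMMENT mode (saw '/*')
exit COMMENT mode (now at pos=20)
pos=20: enter COMMENT mode (saw '/*')
exit COMMENT mode (now at pos=35)
pos=36: emit NUM '7' (now at pos=37)
pos=38: emit NUM '99' (now at pos=40)
pos=40: enter STRING mode
pos=40: emit STR "yes" (now at pos=45)
pos=45: enter STRING mode
pos=45: emit STR "hi" (now at pos=49)
pos=49: enter COMMENT mode (saw '/*')
exit COMMENT mode (now at pos=57)
DONE. 5 tokens: [STR, NUM, NUM, STR, STR]
Position 14: char is ' ' -> none

Answer: none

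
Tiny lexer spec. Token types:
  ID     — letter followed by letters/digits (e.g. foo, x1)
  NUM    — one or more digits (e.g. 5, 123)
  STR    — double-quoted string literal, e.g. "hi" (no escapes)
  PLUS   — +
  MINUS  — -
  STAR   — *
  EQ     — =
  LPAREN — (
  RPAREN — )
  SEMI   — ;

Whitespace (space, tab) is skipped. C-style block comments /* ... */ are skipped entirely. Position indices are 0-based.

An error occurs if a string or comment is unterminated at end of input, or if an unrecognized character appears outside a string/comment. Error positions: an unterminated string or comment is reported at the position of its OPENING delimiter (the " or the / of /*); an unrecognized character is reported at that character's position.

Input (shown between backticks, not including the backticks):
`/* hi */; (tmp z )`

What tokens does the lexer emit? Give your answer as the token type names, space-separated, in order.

pos=0: enter COMMENT mode (saw '/*')
exit COMMENT mode (now at pos=8)
pos=8: emit SEMI ';'
pos=10: emit LPAREN '('
pos=11: emit ID 'tmp' (now at pos=14)
pos=15: emit ID 'z' (now at pos=16)
pos=17: emit RPAREN ')'
DONE. 5 tokens: [SEMI, LPAREN, ID, ID, RPAREN]

Answer: SEMI LPAREN ID ID RPAREN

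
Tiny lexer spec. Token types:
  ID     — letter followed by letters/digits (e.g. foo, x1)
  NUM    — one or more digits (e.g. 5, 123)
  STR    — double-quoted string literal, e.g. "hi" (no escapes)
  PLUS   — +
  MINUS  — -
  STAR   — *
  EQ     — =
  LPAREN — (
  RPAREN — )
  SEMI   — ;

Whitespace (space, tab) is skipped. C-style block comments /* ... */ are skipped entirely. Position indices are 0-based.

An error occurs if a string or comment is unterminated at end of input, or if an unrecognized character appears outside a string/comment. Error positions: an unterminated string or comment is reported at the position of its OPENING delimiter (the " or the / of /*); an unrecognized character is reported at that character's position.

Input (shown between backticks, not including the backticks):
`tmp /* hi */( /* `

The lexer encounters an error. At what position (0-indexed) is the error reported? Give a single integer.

pos=0: emit ID 'tmp' (now at pos=3)
pos=4: enter COMMENT mode (saw '/*')
exit COMMENT mode (now at pos=12)
pos=12: emit LPAREN '('
pos=14: enter COMMENT mode (saw '/*')
pos=14: ERROR — unterminated comment (reached EOF)

Answer: 14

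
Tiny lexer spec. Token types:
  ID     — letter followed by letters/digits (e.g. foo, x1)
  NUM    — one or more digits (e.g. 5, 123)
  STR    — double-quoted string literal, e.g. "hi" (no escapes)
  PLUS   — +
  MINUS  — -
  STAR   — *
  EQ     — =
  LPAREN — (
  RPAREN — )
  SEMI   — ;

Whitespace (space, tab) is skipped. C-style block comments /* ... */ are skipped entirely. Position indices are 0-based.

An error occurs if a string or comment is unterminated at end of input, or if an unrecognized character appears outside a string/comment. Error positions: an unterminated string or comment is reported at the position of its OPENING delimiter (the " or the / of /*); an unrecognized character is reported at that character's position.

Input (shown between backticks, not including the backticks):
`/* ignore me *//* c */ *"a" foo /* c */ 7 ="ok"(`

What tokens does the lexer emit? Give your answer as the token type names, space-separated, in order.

pos=0: enter COMMENT mode (saw '/*')
exit COMMENT mode (now at pos=15)
pos=15: enter COMMENT mode (saw '/*')
exit COMMENT mode (now at pos=22)
pos=23: emit STAR '*'
pos=24: enter STRING mode
pos=24: emit STR "a" (now at pos=27)
pos=28: emit ID 'foo' (now at pos=31)
pos=32: enter COMMENT mode (saw '/*')
exit COMMENT mode (now at pos=39)
pos=40: emit NUM '7' (now at pos=41)
pos=42: emit EQ '='
pos=43: enter STRING mode
pos=43: emit STR "ok" (now at pos=47)
pos=47: emit LPAREN '('
DONE. 7 tokens: [STAR, STR, ID, NUM, EQ, STR, LPAREN]

Answer: STAR STR ID NUM EQ STR LPAREN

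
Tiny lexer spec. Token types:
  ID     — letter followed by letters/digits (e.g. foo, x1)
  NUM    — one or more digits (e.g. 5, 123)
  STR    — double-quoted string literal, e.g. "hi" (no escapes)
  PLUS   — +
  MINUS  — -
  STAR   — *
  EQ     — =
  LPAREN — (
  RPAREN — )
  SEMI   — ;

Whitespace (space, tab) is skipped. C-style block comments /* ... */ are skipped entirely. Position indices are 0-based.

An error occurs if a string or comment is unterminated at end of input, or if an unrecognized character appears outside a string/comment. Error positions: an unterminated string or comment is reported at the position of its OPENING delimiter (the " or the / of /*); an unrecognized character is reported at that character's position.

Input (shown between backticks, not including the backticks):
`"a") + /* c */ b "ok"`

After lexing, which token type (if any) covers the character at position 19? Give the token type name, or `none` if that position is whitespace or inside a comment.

Answer: STR

Derivation:
pos=0: enter STRING mode
pos=0: emit STR "a" (now at pos=3)
pos=3: emit RPAREN ')'
pos=5: emit PLUS '+'
pos=7: enter COMMENT mode (saw '/*')
exit COMMENT mode (now at pos=14)
pos=15: emit ID 'b' (now at pos=16)
pos=17: enter STRING mode
pos=17: emit STR "ok" (now at pos=21)
DONE. 5 tokens: [STR, RPAREN, PLUS, ID, STR]
Position 19: char is 'k' -> STR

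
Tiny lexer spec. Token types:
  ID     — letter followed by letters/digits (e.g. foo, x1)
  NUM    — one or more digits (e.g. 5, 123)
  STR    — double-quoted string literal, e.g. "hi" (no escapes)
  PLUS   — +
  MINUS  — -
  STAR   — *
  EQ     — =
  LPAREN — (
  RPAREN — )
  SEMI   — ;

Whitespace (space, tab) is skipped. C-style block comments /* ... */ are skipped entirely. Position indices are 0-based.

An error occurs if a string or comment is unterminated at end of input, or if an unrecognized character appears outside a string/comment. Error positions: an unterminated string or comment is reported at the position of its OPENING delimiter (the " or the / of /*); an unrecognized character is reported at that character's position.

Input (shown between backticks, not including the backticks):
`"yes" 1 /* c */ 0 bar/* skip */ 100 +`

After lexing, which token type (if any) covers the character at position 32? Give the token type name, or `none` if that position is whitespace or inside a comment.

Answer: NUM

Derivation:
pos=0: enter STRING mode
pos=0: emit STR "yes" (now at pos=5)
pos=6: emit NUM '1' (now at pos=7)
pos=8: enter COMMENT mode (saw '/*')
exit COMMENT mode (now at pos=15)
pos=16: emit NUM '0' (now at pos=17)
pos=18: emit ID 'bar' (now at pos=21)
pos=21: enter COMMENT mode (saw '/*')
exit COMMENT mode (now at pos=31)
pos=32: emit NUM '100' (now at pos=35)
pos=36: emit PLUS '+'
DONE. 6 tokens: [STR, NUM, NUM, ID, NUM, PLUS]
Position 32: char is '1' -> NUM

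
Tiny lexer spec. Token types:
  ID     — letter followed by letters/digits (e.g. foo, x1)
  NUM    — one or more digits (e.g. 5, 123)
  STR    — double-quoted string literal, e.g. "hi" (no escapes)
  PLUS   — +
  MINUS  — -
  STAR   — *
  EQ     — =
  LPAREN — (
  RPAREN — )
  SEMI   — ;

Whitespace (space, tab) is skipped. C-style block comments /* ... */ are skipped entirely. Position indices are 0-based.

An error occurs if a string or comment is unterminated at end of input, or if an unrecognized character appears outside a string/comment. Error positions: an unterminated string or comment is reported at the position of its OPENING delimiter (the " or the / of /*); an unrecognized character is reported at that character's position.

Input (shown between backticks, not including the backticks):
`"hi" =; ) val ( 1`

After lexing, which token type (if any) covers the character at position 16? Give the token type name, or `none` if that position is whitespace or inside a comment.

pos=0: enter STRING mode
pos=0: emit STR "hi" (now at pos=4)
pos=5: emit EQ '='
pos=6: emit SEMI ';'
pos=8: emit RPAREN ')'
pos=10: emit ID 'val' (now at pos=13)
pos=14: emit LPAREN '('
pos=16: emit NUM '1' (now at pos=17)
DONE. 7 tokens: [STR, EQ, SEMI, RPAREN, ID, LPAREN, NUM]
Position 16: char is '1' -> NUM

Answer: NUM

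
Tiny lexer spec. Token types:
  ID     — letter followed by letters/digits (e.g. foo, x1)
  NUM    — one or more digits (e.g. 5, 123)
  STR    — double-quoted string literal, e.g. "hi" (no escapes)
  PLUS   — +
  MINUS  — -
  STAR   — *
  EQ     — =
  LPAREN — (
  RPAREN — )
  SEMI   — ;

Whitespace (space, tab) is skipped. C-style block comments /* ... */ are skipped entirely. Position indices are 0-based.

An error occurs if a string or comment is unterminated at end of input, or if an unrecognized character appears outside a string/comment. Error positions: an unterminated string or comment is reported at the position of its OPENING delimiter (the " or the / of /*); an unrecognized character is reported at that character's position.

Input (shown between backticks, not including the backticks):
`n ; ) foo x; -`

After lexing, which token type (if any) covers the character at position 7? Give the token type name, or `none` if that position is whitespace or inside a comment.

Answer: ID

Derivation:
pos=0: emit ID 'n' (now at pos=1)
pos=2: emit SEMI ';'
pos=4: emit RPAREN ')'
pos=6: emit ID 'foo' (now at pos=9)
pos=10: emit ID 'x' (now at pos=11)
pos=11: emit SEMI ';'
pos=13: emit MINUS '-'
DONE. 7 tokens: [ID, SEMI, RPAREN, ID, ID, SEMI, MINUS]
Position 7: char is 'o' -> ID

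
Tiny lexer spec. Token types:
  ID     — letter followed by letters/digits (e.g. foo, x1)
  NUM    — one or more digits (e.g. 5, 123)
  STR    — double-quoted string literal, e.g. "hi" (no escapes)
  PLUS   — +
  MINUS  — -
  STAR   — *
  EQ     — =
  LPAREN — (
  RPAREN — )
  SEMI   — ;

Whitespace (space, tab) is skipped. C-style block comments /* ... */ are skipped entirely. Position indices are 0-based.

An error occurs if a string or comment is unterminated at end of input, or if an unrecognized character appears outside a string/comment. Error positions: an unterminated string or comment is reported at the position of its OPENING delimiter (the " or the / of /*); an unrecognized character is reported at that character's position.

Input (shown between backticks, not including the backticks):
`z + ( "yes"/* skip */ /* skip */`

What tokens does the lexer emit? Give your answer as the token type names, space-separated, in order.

Answer: ID PLUS LPAREN STR

Derivation:
pos=0: emit ID 'z' (now at pos=1)
pos=2: emit PLUS '+'
pos=4: emit LPAREN '('
pos=6: enter STRING mode
pos=6: emit STR "yes" (now at pos=11)
pos=11: enter COMMENT mode (saw '/*')
exit COMMENT mode (now at pos=21)
pos=22: enter COMMENT mode (saw '/*')
exit COMMENT mode (now at pos=32)
DONE. 4 tokens: [ID, PLUS, LPAREN, STR]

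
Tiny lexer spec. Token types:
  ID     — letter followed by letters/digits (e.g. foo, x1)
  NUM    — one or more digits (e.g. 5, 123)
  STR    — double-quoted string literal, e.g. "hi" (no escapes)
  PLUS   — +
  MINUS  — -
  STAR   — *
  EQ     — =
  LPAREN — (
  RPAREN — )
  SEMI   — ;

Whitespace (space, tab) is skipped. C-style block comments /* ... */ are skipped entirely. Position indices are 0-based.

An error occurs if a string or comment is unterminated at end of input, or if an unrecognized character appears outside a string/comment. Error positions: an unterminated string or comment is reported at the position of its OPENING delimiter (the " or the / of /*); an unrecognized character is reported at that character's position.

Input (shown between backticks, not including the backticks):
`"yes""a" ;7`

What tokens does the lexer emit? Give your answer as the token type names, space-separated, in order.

Answer: STR STR SEMI NUM

Derivation:
pos=0: enter STRING mode
pos=0: emit STR "yes" (now at pos=5)
pos=5: enter STRING mode
pos=5: emit STR "a" (now at pos=8)
pos=9: emit SEMI ';'
pos=10: emit NUM '7' (now at pos=11)
DONE. 4 tokens: [STR, STR, SEMI, NUM]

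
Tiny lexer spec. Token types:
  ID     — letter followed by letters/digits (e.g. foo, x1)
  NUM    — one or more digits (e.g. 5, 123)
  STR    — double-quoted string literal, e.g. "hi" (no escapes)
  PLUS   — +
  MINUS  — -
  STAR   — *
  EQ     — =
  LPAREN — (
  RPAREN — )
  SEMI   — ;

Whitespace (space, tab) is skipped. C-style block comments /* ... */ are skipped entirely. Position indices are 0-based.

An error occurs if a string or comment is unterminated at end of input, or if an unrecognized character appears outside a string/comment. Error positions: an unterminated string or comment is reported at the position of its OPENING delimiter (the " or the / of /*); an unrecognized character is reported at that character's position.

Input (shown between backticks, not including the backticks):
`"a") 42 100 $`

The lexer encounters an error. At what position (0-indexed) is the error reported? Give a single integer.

Answer: 12

Derivation:
pos=0: enter STRING mode
pos=0: emit STR "a" (now at pos=3)
pos=3: emit RPAREN ')'
pos=5: emit NUM '42' (now at pos=7)
pos=8: emit NUM '100' (now at pos=11)
pos=12: ERROR — unrecognized char '$'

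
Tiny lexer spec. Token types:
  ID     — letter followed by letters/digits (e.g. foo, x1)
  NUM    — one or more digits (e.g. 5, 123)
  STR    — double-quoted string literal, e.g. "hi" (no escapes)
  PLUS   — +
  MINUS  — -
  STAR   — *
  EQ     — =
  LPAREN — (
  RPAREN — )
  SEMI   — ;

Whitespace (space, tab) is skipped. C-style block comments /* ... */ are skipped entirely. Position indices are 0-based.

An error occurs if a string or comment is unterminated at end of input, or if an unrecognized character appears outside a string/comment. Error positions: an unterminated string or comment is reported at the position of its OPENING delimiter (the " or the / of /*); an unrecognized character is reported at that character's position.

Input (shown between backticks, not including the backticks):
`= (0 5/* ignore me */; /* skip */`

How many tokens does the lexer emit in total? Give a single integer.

Answer: 5

Derivation:
pos=0: emit EQ '='
pos=2: emit LPAREN '('
pos=3: emit NUM '0' (now at pos=4)
pos=5: emit NUM '5' (now at pos=6)
pos=6: enter COMMENT mode (saw '/*')
exit COMMENT mode (now at pos=21)
pos=21: emit SEMI ';'
pos=23: enter COMMENT mode (saw '/*')
exit COMMENT mode (now at pos=33)
DONE. 5 tokens: [EQ, LPAREN, NUM, NUM, SEMI]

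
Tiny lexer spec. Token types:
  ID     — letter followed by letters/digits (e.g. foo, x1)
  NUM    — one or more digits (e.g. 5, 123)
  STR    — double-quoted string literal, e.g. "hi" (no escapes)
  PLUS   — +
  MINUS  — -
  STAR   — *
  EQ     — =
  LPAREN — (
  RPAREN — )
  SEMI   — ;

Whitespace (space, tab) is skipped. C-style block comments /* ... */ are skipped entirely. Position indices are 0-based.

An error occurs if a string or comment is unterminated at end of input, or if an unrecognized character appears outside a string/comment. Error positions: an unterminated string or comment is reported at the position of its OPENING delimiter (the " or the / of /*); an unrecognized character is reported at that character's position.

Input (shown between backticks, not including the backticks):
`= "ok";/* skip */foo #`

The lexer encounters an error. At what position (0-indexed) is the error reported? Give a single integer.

Answer: 21

Derivation:
pos=0: emit EQ '='
pos=2: enter STRING mode
pos=2: emit STR "ok" (now at pos=6)
pos=6: emit SEMI ';'
pos=7: enter COMMENT mode (saw '/*')
exit COMMENT mode (now at pos=17)
pos=17: emit ID 'foo' (now at pos=20)
pos=21: ERROR — unrecognized char '#'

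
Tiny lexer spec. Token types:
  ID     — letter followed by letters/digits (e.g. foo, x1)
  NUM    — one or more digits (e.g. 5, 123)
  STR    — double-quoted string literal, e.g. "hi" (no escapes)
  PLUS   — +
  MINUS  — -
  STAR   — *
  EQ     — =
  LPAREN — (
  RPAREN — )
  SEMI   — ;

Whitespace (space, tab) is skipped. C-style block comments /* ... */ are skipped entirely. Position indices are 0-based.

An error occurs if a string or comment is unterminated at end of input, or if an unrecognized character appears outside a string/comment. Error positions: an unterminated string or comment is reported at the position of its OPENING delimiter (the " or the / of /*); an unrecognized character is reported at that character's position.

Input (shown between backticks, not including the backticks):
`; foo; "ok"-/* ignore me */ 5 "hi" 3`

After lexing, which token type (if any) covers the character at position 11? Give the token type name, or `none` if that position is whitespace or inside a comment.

Answer: MINUS

Derivation:
pos=0: emit SEMI ';'
pos=2: emit ID 'foo' (now at pos=5)
pos=5: emit SEMI ';'
pos=7: enter STRING mode
pos=7: emit STR "ok" (now at pos=11)
pos=11: emit MINUS '-'
pos=12: enter COMMENT mode (saw '/*')
exit COMMENT mode (now at pos=27)
pos=28: emit NUM '5' (now at pos=29)
pos=30: enter STRING mode
pos=30: emit STR "hi" (now at pos=34)
pos=35: emit NUM '3' (now at pos=36)
DONE. 8 tokens: [SEMI, ID, SEMI, STR, MINUS, NUM, STR, NUM]
Position 11: char is '-' -> MINUS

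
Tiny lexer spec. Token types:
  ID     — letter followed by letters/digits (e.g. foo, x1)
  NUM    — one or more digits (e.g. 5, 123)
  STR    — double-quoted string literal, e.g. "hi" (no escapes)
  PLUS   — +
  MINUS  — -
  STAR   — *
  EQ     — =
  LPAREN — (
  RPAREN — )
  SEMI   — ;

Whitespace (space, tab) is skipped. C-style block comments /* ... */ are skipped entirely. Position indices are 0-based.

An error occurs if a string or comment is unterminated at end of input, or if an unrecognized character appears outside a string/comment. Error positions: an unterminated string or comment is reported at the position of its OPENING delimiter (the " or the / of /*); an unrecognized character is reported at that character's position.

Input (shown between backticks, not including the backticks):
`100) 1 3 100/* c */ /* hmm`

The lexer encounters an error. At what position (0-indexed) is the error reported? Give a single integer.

Answer: 20

Derivation:
pos=0: emit NUM '100' (now at pos=3)
pos=3: emit RPAREN ')'
pos=5: emit NUM '1' (now at pos=6)
pos=7: emit NUM '3' (now at pos=8)
pos=9: emit NUM '100' (now at pos=12)
pos=12: enter COMMENT mode (saw '/*')
exit COMMENT mode (now at pos=19)
pos=20: enter COMMENT mode (saw '/*')
pos=20: ERROR — unterminated comment (reached EOF)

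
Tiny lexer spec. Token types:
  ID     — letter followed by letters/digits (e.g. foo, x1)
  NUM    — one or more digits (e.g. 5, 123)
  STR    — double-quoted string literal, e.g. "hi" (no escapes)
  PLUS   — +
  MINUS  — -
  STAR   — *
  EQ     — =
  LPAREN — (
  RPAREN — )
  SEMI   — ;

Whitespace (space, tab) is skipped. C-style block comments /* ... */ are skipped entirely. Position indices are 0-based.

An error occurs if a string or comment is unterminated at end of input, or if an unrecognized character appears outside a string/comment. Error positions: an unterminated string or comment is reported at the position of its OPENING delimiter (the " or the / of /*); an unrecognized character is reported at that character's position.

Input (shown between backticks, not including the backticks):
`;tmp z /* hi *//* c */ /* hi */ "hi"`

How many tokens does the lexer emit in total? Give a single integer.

pos=0: emit SEMI ';'
pos=1: emit ID 'tmp' (now at pos=4)
pos=5: emit ID 'z' (now at pos=6)
pos=7: enter COMMENT mode (saw '/*')
exit COMMENT mode (now at pos=15)
pos=15: enter COMMENT mode (saw '/*')
exit COMMENT mode (now at pos=22)
pos=23: enter COMMENT mode (saw '/*')
exit COMMENT mode (now at pos=31)
pos=32: enter STRING mode
pos=32: emit STR "hi" (now at pos=36)
DONE. 4 tokens: [SEMI, ID, ID, STR]

Answer: 4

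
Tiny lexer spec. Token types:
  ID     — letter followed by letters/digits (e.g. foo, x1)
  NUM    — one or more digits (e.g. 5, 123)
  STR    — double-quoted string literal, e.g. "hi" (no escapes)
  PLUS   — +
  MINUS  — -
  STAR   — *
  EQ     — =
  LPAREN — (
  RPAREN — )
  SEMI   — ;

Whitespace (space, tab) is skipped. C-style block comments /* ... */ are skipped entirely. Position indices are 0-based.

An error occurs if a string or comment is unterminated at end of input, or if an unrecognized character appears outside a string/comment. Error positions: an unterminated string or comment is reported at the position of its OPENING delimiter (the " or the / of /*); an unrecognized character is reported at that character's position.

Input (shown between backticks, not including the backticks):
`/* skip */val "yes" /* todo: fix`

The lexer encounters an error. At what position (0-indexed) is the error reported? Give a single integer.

Answer: 20

Derivation:
pos=0: enter COMMENT mode (saw '/*')
exit COMMENT mode (now at pos=10)
pos=10: emit ID 'val' (now at pos=13)
pos=14: enter STRING mode
pos=14: emit STR "yes" (now at pos=19)
pos=20: enter COMMENT mode (saw '/*')
pos=20: ERROR — unterminated comment (reached EOF)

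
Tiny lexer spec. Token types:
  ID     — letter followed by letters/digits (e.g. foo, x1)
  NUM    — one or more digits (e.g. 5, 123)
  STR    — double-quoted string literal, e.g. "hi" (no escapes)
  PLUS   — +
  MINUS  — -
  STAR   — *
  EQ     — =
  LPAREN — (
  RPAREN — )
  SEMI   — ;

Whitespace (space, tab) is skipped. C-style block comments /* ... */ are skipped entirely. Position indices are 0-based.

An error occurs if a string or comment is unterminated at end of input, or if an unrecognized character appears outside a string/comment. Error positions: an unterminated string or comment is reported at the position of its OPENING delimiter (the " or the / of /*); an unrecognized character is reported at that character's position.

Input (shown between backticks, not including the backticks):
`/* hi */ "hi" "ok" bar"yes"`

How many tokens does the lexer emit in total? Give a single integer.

Answer: 4

Derivation:
pos=0: enter COMMENT mode (saw '/*')
exit COMMENT mode (now at pos=8)
pos=9: enter STRING mode
pos=9: emit STR "hi" (now at pos=13)
pos=14: enter STRING mode
pos=14: emit STR "ok" (now at pos=18)
pos=19: emit ID 'bar' (now at pos=22)
pos=22: enter STRING mode
pos=22: emit STR "yes" (now at pos=27)
DONE. 4 tokens: [STR, STR, ID, STR]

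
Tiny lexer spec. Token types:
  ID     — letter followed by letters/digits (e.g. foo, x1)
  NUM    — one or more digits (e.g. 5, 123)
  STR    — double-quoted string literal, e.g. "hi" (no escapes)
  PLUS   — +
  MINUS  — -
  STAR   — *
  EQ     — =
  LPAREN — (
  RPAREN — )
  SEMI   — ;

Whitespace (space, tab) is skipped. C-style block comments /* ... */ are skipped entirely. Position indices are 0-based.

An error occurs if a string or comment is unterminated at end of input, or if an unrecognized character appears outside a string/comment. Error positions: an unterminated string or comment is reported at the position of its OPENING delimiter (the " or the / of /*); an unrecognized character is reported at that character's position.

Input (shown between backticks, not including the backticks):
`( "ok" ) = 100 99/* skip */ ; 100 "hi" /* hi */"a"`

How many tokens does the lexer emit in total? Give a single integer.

pos=0: emit LPAREN '('
pos=2: enter STRING mode
pos=2: emit STR "ok" (now at pos=6)
pos=7: emit RPAREN ')'
pos=9: emit EQ '='
pos=11: emit NUM '100' (now at pos=14)
pos=15: emit NUM '99' (now at pos=17)
pos=17: enter COMMENT mode (saw '/*')
exit COMMENT mode (now at pos=27)
pos=28: emit SEMI ';'
pos=30: emit NUM '100' (now at pos=33)
pos=34: enter STRING mode
pos=34: emit STR "hi" (now at pos=38)
pos=39: enter COMMENT mode (saw '/*')
exit COMMENT mode (now at pos=47)
pos=47: enter STRING mode
pos=47: emit STR "a" (now at pos=50)
DONE. 10 tokens: [LPAREN, STR, RPAREN, EQ, NUM, NUM, SEMI, NUM, STR, STR]

Answer: 10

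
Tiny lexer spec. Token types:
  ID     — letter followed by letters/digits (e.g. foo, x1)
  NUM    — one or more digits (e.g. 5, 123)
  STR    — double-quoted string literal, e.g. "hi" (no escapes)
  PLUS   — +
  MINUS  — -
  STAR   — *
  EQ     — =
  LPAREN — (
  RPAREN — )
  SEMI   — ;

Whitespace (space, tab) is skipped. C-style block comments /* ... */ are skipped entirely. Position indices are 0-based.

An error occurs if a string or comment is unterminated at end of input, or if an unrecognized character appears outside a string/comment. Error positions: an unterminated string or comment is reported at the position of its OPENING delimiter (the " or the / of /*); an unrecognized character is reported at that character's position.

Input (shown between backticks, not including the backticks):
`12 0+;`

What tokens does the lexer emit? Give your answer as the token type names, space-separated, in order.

Answer: NUM NUM PLUS SEMI

Derivation:
pos=0: emit NUM '12' (now at pos=2)
pos=3: emit NUM '0' (now at pos=4)
pos=4: emit PLUS '+'
pos=5: emit SEMI ';'
DONE. 4 tokens: [NUM, NUM, PLUS, SEMI]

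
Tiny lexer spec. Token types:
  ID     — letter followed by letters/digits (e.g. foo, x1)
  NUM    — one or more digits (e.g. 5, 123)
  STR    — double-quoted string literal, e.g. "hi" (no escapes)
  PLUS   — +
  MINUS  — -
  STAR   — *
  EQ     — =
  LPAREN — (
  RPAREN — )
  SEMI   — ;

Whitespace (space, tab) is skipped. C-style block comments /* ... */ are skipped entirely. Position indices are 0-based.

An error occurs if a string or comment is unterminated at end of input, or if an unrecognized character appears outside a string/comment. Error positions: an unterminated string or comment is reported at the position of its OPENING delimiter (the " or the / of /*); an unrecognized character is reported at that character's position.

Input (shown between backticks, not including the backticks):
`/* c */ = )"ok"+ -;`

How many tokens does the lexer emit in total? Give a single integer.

Answer: 6

Derivation:
pos=0: enter COMMENT mode (saw '/*')
exit COMMENT mode (now at pos=7)
pos=8: emit EQ '='
pos=10: emit RPAREN ')'
pos=11: enter STRING mode
pos=11: emit STR "ok" (now at pos=15)
pos=15: emit PLUS '+'
pos=17: emit MINUS '-'
pos=18: emit SEMI ';'
DONE. 6 tokens: [EQ, RPAREN, STR, PLUS, MINUS, SEMI]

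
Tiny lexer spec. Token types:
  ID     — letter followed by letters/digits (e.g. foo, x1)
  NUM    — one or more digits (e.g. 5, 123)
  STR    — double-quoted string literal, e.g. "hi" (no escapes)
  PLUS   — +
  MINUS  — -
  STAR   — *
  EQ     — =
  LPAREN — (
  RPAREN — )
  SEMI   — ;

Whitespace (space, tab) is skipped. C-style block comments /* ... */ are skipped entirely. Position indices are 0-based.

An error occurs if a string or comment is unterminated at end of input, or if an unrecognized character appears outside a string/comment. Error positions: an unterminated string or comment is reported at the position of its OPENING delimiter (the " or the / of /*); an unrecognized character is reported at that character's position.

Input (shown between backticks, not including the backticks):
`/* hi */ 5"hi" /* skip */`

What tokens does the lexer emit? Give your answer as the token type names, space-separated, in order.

pos=0: enter COMMENT mode (saw '/*')
exit COMMENT mode (now at pos=8)
pos=9: emit NUM '5' (now at pos=10)
pos=10: enter STRING mode
pos=10: emit STR "hi" (now at pos=14)
pos=15: enter COMMENT mode (saw '/*')
exit COMMENT mode (now at pos=25)
DONE. 2 tokens: [NUM, STR]

Answer: NUM STR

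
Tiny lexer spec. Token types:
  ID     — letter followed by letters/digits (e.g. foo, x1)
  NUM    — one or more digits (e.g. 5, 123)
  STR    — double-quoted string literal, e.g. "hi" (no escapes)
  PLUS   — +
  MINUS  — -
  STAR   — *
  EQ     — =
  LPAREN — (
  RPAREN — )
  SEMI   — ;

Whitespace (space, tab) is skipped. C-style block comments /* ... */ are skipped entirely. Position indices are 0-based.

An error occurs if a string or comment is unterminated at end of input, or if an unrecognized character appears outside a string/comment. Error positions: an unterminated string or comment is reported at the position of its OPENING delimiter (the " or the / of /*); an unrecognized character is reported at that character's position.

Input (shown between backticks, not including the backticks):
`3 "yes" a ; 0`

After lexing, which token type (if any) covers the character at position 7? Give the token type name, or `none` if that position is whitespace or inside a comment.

Answer: none

Derivation:
pos=0: emit NUM '3' (now at pos=1)
pos=2: enter STRING mode
pos=2: emit STR "yes" (now at pos=7)
pos=8: emit ID 'a' (now at pos=9)
pos=10: emit SEMI ';'
pos=12: emit NUM '0' (now at pos=13)
DONE. 5 tokens: [NUM, STR, ID, SEMI, NUM]
Position 7: char is ' ' -> none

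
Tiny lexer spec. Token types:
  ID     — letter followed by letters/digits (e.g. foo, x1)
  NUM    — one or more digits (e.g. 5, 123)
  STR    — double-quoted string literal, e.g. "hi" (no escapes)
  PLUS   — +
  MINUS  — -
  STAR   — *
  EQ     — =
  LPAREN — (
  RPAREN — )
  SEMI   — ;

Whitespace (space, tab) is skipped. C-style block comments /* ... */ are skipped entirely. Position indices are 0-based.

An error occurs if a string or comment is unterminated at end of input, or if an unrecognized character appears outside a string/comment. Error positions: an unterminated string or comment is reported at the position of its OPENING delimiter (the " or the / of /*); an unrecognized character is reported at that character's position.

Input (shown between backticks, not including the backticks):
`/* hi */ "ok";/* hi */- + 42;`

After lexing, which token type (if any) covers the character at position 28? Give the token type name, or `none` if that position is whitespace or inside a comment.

Answer: SEMI

Derivation:
pos=0: enter COMMENT mode (saw '/*')
exit COMMENT mode (now at pos=8)
pos=9: enter STRING mode
pos=9: emit STR "ok" (now at pos=13)
pos=13: emit SEMI ';'
pos=14: enter COMMENT mode (saw '/*')
exit COMMENT mode (now at pos=22)
pos=22: emit MINUS '-'
pos=24: emit PLUS '+'
pos=26: emit NUM '42' (now at pos=28)
pos=28: emit SEMI ';'
DONE. 6 tokens: [STR, SEMI, MINUS, PLUS, NUM, SEMI]
Position 28: char is ';' -> SEMI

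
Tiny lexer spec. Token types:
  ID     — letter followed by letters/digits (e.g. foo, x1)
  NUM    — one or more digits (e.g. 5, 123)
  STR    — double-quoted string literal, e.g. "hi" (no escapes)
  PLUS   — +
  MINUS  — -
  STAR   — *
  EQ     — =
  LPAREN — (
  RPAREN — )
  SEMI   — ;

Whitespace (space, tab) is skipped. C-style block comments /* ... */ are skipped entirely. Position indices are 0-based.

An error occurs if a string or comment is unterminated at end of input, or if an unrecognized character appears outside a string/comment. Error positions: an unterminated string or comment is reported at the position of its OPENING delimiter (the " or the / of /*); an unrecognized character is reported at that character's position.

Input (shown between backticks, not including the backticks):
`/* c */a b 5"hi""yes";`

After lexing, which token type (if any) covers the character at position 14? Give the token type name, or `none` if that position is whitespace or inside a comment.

pos=0: enter COMMENT mode (saw '/*')
exit COMMENT mode (now at pos=7)
pos=7: emit ID 'a' (now at pos=8)
pos=9: emit ID 'b' (now at pos=10)
pos=11: emit NUM '5' (now at pos=12)
pos=12: enter STRING mode
pos=12: emit STR "hi" (now at pos=16)
pos=16: enter STRING mode
pos=16: emit STR "yes" (now at pos=21)
pos=21: emit SEMI ';'
DONE. 6 tokens: [ID, ID, NUM, STR, STR, SEMI]
Position 14: char is 'i' -> STR

Answer: STR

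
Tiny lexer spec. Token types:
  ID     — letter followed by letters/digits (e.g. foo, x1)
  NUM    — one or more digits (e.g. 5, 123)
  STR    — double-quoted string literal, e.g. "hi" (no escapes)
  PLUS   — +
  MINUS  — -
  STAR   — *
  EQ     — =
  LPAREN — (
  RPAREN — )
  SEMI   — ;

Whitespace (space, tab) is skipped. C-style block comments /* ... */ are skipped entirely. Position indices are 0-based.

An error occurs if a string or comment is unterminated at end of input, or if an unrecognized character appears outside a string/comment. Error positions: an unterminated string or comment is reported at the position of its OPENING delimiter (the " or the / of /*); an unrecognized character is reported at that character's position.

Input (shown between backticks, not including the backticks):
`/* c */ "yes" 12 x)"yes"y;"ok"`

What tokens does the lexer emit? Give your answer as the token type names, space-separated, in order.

Answer: STR NUM ID RPAREN STR ID SEMI STR

Derivation:
pos=0: enter COMMENT mode (saw '/*')
exit COMMENT mode (now at pos=7)
pos=8: enter STRING mode
pos=8: emit STR "yes" (now at pos=13)
pos=14: emit NUM '12' (now at pos=16)
pos=17: emit ID 'x' (now at pos=18)
pos=18: emit RPAREN ')'
pos=19: enter STRING mode
pos=19: emit STR "yes" (now at pos=24)
pos=24: emit ID 'y' (now at pos=25)
pos=25: emit SEMI ';'
pos=26: enter STRING mode
pos=26: emit STR "ok" (now at pos=30)
DONE. 8 tokens: [STR, NUM, ID, RPAREN, STR, ID, SEMI, STR]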